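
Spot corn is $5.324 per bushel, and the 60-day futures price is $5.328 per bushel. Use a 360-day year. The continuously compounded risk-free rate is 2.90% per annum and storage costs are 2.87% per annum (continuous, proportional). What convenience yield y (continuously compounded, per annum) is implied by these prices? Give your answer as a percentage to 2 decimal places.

5.32%

F = S·e^((r+u−y)T) ⇒ (r+u−y) = ln(F/S)/T
ln(5.328/5.324) = 0.000751; /T ⇒ 0.004506
y = r + u − ln(F/S)/T = 0.0290 + 0.0287 − 0.004506 = 0.053194
y = 5.32%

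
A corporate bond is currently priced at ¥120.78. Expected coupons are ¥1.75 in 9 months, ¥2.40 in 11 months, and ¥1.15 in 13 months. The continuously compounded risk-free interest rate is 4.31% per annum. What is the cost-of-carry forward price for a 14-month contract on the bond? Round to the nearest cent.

PV(coupons) I = 1.75·e^(−0.0431·9/12) + 2.40·e^(−0.0431·11/12) + 1.15·e^(−0.0431·13/12)
I = 1.6943 + 2.3070 + 1.0975 = 5.0988
F = (S − I)·e^(rT) = (120.78 − 5.0988) · e^(0.0431·14/12)
= 115.6812 · e^0.050283 = 115.6812 × 1.051569 = ¥121.65

¥121.65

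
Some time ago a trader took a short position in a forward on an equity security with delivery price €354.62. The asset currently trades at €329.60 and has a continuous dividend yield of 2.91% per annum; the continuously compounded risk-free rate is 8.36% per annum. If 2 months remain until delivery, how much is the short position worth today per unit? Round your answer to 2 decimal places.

Current fair forward for the remaining 2 months: F = S·e^((r − q)·T), (r − q) = 0.0836 − 0.0291 = 0.0545
F = 329.60 · e^(0.0545 × 2/12) = 329.60 × 1.009125 = 332.6076
Value of long forward = (F − K)·e^(−rT) = (332.6076 − 354.62) · e^(−0.0836·2/12)
= -22.0124 × 0.986163 = -21.71
Short position value = −(long value) = €21.71

€21.71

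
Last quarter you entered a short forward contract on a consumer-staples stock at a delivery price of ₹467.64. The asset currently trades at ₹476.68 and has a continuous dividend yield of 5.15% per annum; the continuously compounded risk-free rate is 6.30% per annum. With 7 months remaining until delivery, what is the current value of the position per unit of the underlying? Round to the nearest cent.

-₹11.81

Current fair forward for the remaining 7 months: F = S·e^((r − q)·T), (r − q) = 0.0630 − 0.0515 = 0.0115
F = 476.68 · e^(0.0115 × 7/12) = 476.68 × 1.006731 = 479.8885
Value of long forward = (F − K)·e^(−rT) = (479.8885 − 467.64) · e^(−0.0630·7/12)
= 12.2485 × 0.963917 = 11.81
Short position value = −(long value) = -₹11.81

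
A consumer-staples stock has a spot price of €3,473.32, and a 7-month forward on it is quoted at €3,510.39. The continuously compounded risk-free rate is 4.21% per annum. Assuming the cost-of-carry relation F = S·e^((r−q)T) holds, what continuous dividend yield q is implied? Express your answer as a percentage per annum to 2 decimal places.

From F = S·e^((r−q)T): (r − q) = ln(F/S)/T
ln(3510.39/3473.32) = ln(1.010673) = 0.010616
(r − q) = 0.010616 / (7/12) = 0.018199
q = r − ln(F/S)/T = 0.0421 − 0.018199 = 0.023901
q = 2.39%

2.39%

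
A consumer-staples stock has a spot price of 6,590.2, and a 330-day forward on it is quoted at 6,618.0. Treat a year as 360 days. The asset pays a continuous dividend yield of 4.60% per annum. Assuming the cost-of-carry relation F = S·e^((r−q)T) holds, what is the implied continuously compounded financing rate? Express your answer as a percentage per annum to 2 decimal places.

From F = S·e^((r−q)T): (r − q) = ln(F/S)/T
ln(6618.0/6590.2) = ln(1.004218) = 0.004209
(r − q) = 0.004209 / (330/360) = 0.004592
r = ln(F/S)/T + q = 0.004592 + 0.0460 = 0.050592
r = 5.06%

5.06%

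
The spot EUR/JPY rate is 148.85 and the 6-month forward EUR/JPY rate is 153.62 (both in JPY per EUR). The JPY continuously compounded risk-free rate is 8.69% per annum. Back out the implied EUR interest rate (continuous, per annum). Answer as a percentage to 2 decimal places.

F = S·e^((r_JPY − r_EUR)T) ⇒ r_EUR = r_JPY − ln(F/S)/T
ln(153.62/148.85) = 0.031543; /(6/12) = 0.063086
r_EUR = 0.0869 − 0.063086 = 0.023814
r_EUR = 2.38%

2.38%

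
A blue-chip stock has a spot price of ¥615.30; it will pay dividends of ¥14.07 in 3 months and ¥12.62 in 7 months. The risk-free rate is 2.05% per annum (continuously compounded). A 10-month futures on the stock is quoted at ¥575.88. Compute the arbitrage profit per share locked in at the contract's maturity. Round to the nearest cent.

PV(dividends) I = 14.07·e^(−0.0205·3/12) + 12.62·e^(−0.0205·7/12) = 26.4681
Fair futures F* = (S − I)·e^(rT) = (615.30 − 26.4681)·e^0.017083 = 588.8319 × 1.017230 = 598.9775
Market ¥575.88 < fair 598.9775: forward underpriced → reverse cash-and-carry (short the stock, invest proceeds at r, pay the dividends, go long the forward).
Profit at T = |F_mkt − F*| = |575.88 − 598.9775| = ¥23.10 per share

¥23.10 per share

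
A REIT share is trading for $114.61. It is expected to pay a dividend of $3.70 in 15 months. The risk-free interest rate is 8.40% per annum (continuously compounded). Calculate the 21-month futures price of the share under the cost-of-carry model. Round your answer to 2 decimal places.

$128.90

PV(dividends) I = 3.70·e^(−0.0840·15/12)
I = 3.3312
F = (S − I)·e^(rT) = (114.61 − 3.3312) · e^(0.0840·21/12)
= 111.2788 · e^0.147000 = 111.2788 × 1.158354 = $128.90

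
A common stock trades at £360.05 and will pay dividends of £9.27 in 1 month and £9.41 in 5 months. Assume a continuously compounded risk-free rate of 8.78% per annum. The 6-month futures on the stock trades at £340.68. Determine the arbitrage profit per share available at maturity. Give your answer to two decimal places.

£16.43 per share

PV(dividends) I = 9.27·e^(−0.0878·1/12) + 9.41·e^(−0.0878·5/12) = 18.2744
Fair futures F* = (S − I)·e^(rT) = (360.05 − 18.2744)·e^0.043900 = 341.7756 × 1.044878 = 357.1138
Market £340.68 < fair 357.1138: forward underpriced → reverse cash-and-carry (short the stock, invest proceeds at r, pay the dividends, go long the forward).
Profit at T = |F_mkt − F*| = |340.68 − 357.1138| = £16.43 per share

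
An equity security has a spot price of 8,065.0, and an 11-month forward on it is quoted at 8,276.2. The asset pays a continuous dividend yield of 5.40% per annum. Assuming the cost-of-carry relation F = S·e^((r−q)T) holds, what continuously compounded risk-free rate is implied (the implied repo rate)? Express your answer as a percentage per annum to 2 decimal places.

8.22%

From F = S·e^((r−q)T): (r − q) = ln(F/S)/T
ln(8276.2/8065.0) = ln(1.026187) = 0.025850
(r − q) = 0.025850 / (11/12) = 0.028200
r = ln(F/S)/T + q = 0.028200 + 0.0540 = 0.082200
r = 8.22%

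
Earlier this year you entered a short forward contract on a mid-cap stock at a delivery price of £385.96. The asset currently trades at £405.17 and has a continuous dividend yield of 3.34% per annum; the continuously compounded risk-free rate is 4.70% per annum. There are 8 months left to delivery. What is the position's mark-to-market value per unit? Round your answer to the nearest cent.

Current fair forward for the remaining 8 months: F = S·e^((r − q)·T), (r − q) = 0.0470 − 0.0334 = 0.0136
F = 405.17 · e^(0.0136 × 8/12) = 405.17 × 1.009108 = 408.8603
Value of long forward = (F − K)·e^(−rT) = (408.8603 − 385.96) · e^(−0.0470·8/12)
= 22.9003 × 0.969152 = 22.19
Short position value = −(long value) = -£22.19

-£22.19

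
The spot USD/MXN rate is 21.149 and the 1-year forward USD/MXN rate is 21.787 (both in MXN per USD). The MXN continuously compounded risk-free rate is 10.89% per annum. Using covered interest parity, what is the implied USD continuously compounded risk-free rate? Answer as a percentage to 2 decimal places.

7.92%

F = S·e^((r_MXN − r_USD)T) ⇒ r_USD = r_MXN − ln(F/S)/T
ln(21.787/21.149) = 0.029721; /(1) = 0.029721
r_USD = 0.1089 − 0.029721 = 0.079179
r_USD = 7.92%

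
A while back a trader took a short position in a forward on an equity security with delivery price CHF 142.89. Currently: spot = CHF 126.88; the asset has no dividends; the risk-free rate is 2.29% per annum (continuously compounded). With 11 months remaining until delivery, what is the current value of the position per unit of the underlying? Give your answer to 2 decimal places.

Current fair forward for the remaining 11 months: F = S·e^(r·T), r = 0.0229
F = 126.88 · e^(0.0229 × 11/12) = 126.88 × 1.021214 = 129.5716
Value of long forward = (F − K)·e^(−rT) = (129.5716 − 142.89) · e^(−0.0229·11/12)
= -13.3184 × 0.979227 = -13.04
Short position value = −(long value) = CHF 13.04

CHF 13.04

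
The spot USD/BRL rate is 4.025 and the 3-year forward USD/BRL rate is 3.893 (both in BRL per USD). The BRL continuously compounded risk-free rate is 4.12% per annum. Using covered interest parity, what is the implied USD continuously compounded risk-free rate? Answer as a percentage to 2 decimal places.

F = S·e^((r_BRL − r_USD)T) ⇒ r_USD = r_BRL − ln(F/S)/T
ln(3.893/4.025) = -0.033345; /(3) = -0.011115
r_USD = 0.0412 + 0.011115 = 0.052315
r_USD = 5.23%

5.23%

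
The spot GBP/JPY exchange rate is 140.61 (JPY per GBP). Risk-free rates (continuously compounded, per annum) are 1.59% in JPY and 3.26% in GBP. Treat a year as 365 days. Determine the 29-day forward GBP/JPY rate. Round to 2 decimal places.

F = S·e^((r_JPY − r_GBP)T) = 140.61 · e^((0.0159 − 0.0326) × 29/365)
= 140.61 · e^-0.001327 = 140.61 × 0.998674
F = 140.42 JPY per GBP

140.42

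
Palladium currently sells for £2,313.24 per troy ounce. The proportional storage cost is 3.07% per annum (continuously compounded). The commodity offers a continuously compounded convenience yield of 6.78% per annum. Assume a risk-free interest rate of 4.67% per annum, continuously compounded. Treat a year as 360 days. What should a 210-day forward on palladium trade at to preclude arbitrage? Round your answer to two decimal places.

Net carry = r + u − y = 0.0467 + 0.0307 − 0.0678 = 0.0096
F = S·e^((r+u−y)T) = 2313.24 · e^(0.0096 × 210/360) = 2313.24 · e^0.00560000
= 2313.24 × 1.00561571 = £2,326.23 per troy ounce

£2,326.23 per troy ounce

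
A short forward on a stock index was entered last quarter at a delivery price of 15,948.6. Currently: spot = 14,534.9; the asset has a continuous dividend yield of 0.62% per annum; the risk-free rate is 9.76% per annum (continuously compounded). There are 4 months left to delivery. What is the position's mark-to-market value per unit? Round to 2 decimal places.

933.20

Current fair forward for the remaining 4 months: F = S·e^((r − q)·T), (r − q) = 0.0976 − 0.0062 = 0.0914
F = 14534.9 · e^(0.0914 × 4/12) = 14534.9 × 1.03093552 = 14984.5447
Value of long forward = (F − K)·e^(−rT) = (14984.5447 − 15948.6) · e^(−0.0976·4/12)
= -964.0553 × 0.96799018 = -933.20
Short position value = −(long value) = 933.20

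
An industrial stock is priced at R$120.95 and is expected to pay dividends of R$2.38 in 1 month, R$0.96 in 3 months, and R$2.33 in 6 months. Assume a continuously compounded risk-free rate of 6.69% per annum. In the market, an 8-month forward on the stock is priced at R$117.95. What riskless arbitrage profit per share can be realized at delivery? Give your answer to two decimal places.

R$2.70 per share

PV(dividends) I = 2.38·e^(−0.0669·1/12) + 0.96·e^(−0.0669·3/12) + 2.33·e^(−0.0669·6/12) = 5.5642
Fair forward F* = (S − I)·e^(rT) = (120.95 − 5.5642)·e^0.044600 = 115.3858 × 1.045610 = 120.6485
Market R$117.95 < fair 120.6485: forward underpriced → reverse cash-and-carry (short the stock, invest proceeds at r, pay the dividends, go long the forward).
Profit at T = |F_mkt − F*| = |117.95 − 120.6485| = R$2.70 per share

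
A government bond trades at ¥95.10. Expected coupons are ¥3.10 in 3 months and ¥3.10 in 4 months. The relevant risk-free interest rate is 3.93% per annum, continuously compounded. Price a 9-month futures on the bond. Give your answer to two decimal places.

¥91.63

PV(coupons) I = 3.10·e^(−0.0393·3/12) + 3.10·e^(−0.0393·4/12)
I = 3.0697 + 3.0597 = 6.1294
F = (S − I)·e^(rT) = (95.10 − 6.1294) · e^(0.0393·9/12)
= 88.9706 · e^0.029475 = 88.9706 × 1.029914 = ¥91.63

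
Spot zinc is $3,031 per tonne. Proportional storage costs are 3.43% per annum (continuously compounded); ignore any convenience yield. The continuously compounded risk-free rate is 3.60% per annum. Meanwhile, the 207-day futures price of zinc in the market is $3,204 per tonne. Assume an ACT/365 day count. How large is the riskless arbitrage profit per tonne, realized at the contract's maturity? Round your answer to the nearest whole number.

$50 per tonne

Fair futures: F* = S·e^(carry·T), with carry = (r + u) = 0.0360 + 0.0343 = 0.0703
F* = 3031 · e^(0.0703 × 207/365) = 3031 · e^0.039869 = 3031 × 1.040674 = $3154.2829
Market $3204 > fair $3154.2829: forward overpriced → cash-and-carry (buy spot, short the forward).
At maturity, profit = |F_mkt − F*| = |3204 − 3154.2829| = $50 per tonne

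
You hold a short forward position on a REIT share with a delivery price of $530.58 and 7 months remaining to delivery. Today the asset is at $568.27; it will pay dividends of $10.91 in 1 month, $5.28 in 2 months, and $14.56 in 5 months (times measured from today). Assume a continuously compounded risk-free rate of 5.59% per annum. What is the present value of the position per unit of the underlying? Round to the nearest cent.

-$24.40

PV(remaining dividends) I = 10.91·e^(−0.0559·1/12) + 5.28·e^(−0.0559·2/12) + 14.56·e^(−0.0559·5/12) = 30.3151
Current forward F = (S − I)·e^(rT) = (568.27 − 30.3151)·e^(0.0559·7/12) = 537.9549 × 1.033146 = 555.7860
Value (long) = (F − K)·e^(−rT) = (555.7860 − 530.58) × 0.967918 = 24.3973
Short position value = −(long value) = -$24.40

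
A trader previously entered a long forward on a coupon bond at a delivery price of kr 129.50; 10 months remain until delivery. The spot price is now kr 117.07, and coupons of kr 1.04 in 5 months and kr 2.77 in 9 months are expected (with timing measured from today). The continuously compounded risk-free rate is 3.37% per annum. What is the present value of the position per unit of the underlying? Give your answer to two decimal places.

PV(remaining coupons) I = 1.04·e^(−0.0337·5/12) + 2.77·e^(−0.0337·9/12) = 3.7264
Current forward F = (S − I)·e^(rT) = (117.07 − 3.7264)·e^(0.0337·10/12) = 113.3436 × 1.028481 = 116.5717
Value (long) = (F − K)·e^(−rT) = (116.5717 − 129.50) × 0.972307 = -12.5703
Value = -kr 12.57

-kr 12.57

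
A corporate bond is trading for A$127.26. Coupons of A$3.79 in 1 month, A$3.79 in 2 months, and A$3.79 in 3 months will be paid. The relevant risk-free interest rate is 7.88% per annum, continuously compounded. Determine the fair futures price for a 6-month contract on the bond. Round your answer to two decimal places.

PV(coupons) I = 3.79·e^(−0.0788·1/12) + 3.79·e^(−0.0788·2/12) + 3.79·e^(−0.0788·3/12)
I = 3.7652 + 3.7406 + 3.7161 = 11.2219
F = (S − I)·e^(rT) = (127.26 − 11.2219) · e^(0.0788·6/12)
= 116.0381 · e^0.039400 = 116.0381 × 1.040186 = A$120.70

A$120.70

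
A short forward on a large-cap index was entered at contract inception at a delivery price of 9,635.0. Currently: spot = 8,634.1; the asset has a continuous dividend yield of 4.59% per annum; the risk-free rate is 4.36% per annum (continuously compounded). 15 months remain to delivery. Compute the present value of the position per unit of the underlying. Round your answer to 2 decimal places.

971.28

Current fair forward for the remaining 15 months: F = S·e^((r − q)·T), (r − q) = 0.0436 − 0.0459 = -0.0023
F = 8634.1 · e^(-0.0023 × 15/12) = 8634.1 × 0.99712913 = 8609.3126
Value of long forward = (F − K)·e^(−rT) = (8609.3126 − 9635.0) · e^(−0.0436·15/12)
= -1025.6874 × 0.94695851 = -971.28
Short position value = −(long value) = 971.28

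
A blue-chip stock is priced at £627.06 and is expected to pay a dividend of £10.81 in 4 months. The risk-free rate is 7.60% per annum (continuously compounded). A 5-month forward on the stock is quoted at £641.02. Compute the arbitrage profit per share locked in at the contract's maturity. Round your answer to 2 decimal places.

£4.66 per share

PV(dividends) I = 10.81·e^(−0.0760·4/12) = 10.5396
Fair forward F* = (S − I)·e^(rT) = (627.06 − 10.5396)·e^0.031667 = 616.5204 × 1.032174 = 636.3563
Market £641.02 > fair 636.3563: forward overpriced → cash-and-carry (borrow at r, buy the stock and collect the dividends, short the forward).
Profit at T = |F_mkt − F*| = |641.02 − 636.3563| = £4.66 per share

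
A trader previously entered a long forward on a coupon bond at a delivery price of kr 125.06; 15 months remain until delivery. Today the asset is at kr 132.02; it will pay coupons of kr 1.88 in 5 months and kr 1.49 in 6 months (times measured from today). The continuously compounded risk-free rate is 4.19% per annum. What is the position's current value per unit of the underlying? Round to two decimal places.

kr 10.03

PV(remaining coupons) I = 1.88·e^(−0.0419·5/12) + 1.49·e^(−0.0419·6/12) = 3.3066
Current forward F = (S − I)·e^(rT) = (132.02 − 3.3066)·e^(0.0419·15/12) = 128.7134 × 1.053771 = 135.6344
Value (long) = (F − K)·e^(−rT) = (135.6344 − 125.06) × 0.948973 = 10.0348
Value = kr 10.03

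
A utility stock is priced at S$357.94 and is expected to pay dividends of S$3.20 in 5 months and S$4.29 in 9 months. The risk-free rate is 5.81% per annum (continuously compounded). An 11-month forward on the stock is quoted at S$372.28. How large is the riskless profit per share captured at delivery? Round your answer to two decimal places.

S$2.39 per share

PV(dividends) I = 3.20·e^(−0.0581·5/12) + 4.29·e^(−0.0581·9/12) = 7.2305
Fair forward F* = (S − I)·e^(rT) = (357.94 − 7.2305)·e^0.053258 = 350.7095 × 1.054702 = 369.8940
Market S$372.28 > fair 369.8940: forward overpriced → cash-and-carry (borrow at r, buy the stock and collect the dividends, short the forward).
Profit at T = |F_mkt − F*| = |372.28 − 369.8940| = S$2.39 per share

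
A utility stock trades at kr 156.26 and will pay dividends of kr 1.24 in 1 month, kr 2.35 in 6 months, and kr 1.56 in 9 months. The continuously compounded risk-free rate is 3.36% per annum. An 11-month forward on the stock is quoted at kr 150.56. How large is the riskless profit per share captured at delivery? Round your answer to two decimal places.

PV(dividends) I = 1.24·e^(−0.0336·1/12) + 2.35·e^(−0.0336·6/12) + 1.56·e^(−0.0336·9/12) = 5.0686
Fair forward F* = (S − I)·e^(rT) = (156.26 − 5.0686)·e^0.030800 = 151.1914 × 1.031279 = 155.9205
Market kr 150.56 < fair 155.9205: forward underpriced → reverse cash-and-carry (short the stock, invest proceeds at r, pay the dividends, go long the forward).
Profit at T = |F_mkt − F*| = |150.56 − 155.9205| = kr 5.36 per share

kr 5.36 per share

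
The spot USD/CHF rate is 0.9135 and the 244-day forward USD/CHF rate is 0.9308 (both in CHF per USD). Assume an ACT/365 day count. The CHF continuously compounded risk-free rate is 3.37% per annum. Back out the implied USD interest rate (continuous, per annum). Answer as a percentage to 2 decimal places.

0.56%

F = S·e^((r_CHF − r_USD)T) ⇒ r_USD = r_CHF − ln(F/S)/T
ln(0.9308/0.9135) = 0.018761; /(244/365) = 0.028065
r_USD = 0.0337 − 0.028065 = 0.005635
r_USD = 0.56%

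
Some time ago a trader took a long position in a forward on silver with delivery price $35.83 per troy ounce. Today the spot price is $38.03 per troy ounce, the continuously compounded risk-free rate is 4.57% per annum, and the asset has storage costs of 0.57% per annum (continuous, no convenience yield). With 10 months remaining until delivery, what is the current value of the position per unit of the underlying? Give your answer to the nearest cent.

$3.72 per troy ounce

Current fair forward for the remaining 10 months: F = S·e^((r + u)·T), (r + u) = 0.0457 + 0.0057 = 0.0514
F = 38.03 · e^(0.0514 × 10/12) = 38.03 × 1.043764 = 39.6943
Value of long forward = (F − K)·e^(−rT) = (39.6943 − 35.83) · e^(−0.0457·10/12)
= 3.8643 × 0.962633 = 3.72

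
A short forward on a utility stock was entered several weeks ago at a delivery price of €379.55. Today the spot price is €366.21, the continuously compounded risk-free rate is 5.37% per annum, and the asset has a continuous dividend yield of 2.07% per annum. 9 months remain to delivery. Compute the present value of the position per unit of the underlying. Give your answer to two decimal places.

€4.00

Current fair forward for the remaining 9 months: F = S·e^((r − q)·T), (r − q) = 0.0537 − 0.0207 = 0.0330
F = 366.21 · e^(0.0330 × 9/12) = 366.21 × 1.025059 = 375.3869
Value of long forward = (F − K)·e^(−rT) = (375.3869 − 379.55) · e^(−0.0537·9/12)
= -4.1631 × 0.960525 = -4.00
Short position value = −(long value) = €4.00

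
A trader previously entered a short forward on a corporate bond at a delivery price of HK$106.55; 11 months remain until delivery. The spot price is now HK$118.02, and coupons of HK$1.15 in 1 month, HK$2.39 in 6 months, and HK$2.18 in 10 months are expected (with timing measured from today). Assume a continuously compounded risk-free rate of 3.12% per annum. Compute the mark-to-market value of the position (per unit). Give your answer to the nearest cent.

-HK$8.85

PV(remaining coupons) I = 1.15·e^(−0.0312·1/12) + 2.39·e^(−0.0312·6/12) + 2.18·e^(−0.0312·10/12) = 5.6241
Current forward F = (S − I)·e^(rT) = (118.02 − 5.6241)·e^(0.0312·11/12) = 112.3959 × 1.029013 = 115.6568
Value (long) = (F − K)·e^(−rT) = (115.6568 − 106.55) × 0.971805 = 8.8500
Short position value = −(long value) = -HK$8.85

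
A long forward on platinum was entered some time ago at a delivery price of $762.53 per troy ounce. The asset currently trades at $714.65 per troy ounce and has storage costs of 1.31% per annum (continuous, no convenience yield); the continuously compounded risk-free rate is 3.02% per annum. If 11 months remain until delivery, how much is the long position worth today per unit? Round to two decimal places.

Current fair forward for the remaining 11 months: F = S·e^((r + u)·T), (r + u) = 0.0302 + 0.0131 = 0.0433
F = 714.65 · e^(0.0433 × 11/12) = 714.65 × 1.040490 = 743.5862
Value of long forward = (F − K)·e^(−rT) = (743.5862 − 762.53) · e^(−0.0302·11/12)
= -18.9438 × 0.972696 = -18.43

-$18.43 per troy ounce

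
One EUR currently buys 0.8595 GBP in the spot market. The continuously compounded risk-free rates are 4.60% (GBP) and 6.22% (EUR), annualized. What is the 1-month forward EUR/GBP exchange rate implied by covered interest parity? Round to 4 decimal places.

0.8583

F = S·e^((r_GBP − r_EUR)T) = 0.8595 · e^((0.0460 − 0.0622) × 1/12)
= 0.8595 · e^-0.001350 = 0.8595 × 0.998651
F = 0.8583 GBP per EUR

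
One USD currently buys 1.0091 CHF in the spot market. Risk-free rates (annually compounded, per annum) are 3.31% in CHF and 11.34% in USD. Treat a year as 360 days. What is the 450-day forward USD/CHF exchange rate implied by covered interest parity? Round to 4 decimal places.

0.9190

By covered interest parity, F = S · (1+r_CHF)^T / (1+r_USD)^T
= 1.0091 × 1.041545 / 1.143705 = 1.0091 × 0.910676
F = 0.9190 CHF per USD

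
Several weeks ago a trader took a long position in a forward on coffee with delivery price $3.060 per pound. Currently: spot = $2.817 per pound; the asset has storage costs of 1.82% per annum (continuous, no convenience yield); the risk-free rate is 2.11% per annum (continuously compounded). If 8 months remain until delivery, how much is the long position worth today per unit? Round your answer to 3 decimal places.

-$0.166 per pound

Current fair forward for the remaining 8 months: F = S·e^((r + u)·T), (r + u) = 0.0211 + 0.0182 = 0.0393
F = 2.817 · e^(0.0393 × 8/12) = 2.817 × 1.026546 = 2.8918
Value of long forward = (F − K)·e^(−rT) = (2.8918 − 3.060) · e^(−0.0211·8/12)
= -0.1682 × 0.986032 = -0.166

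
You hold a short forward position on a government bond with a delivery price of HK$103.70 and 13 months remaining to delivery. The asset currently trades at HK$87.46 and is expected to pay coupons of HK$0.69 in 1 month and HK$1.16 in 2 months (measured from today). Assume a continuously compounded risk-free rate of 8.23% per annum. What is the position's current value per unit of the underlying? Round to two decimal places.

HK$9.22

PV(remaining coupons) I = 0.69·e^(−0.0823·1/12) + 1.16·e^(−0.0823·2/12) = 1.8295
Current forward F = (S − I)·e^(rT) = (87.46 − 1.8295)·e^(0.0823·13/12) = 85.6305 × 1.093254 = 93.6159
Value (long) = (F − K)·e^(−rT) = (93.6159 − 103.70) × 0.914701 = -9.2239
Short position value = −(long value) = HK$9.22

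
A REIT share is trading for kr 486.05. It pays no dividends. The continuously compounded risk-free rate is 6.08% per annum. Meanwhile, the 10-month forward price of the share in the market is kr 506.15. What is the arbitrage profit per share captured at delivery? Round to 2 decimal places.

Fair forward: F* = S·e^(carry·T), with carry = r = 0.0608
F* = 486.05 · e^(0.0608 × 10/12) = 486.05 · e^0.050667 = 486.05 × 1.051973 = kr 511.3115
Market kr 506.15 < fair kr 511.3115: forward underpriced → reverse cash-and-carry (short spot, go long the forward).
At maturity, profit = |F_mkt − F*| = |506.15 − 511.3115| = kr 5.16 per share

kr 5.16 per share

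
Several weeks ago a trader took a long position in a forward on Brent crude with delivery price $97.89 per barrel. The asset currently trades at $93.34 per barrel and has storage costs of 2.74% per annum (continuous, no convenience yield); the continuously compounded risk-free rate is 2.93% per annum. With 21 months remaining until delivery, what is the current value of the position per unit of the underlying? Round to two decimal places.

Current fair forward for the remaining 21 months: F = S·e^((r + u)·T), (r + u) = 0.0293 + 0.0274 = 0.0567
F = 93.34 · e^(0.0567 × 21/12) = 93.34 × 1.104315 = 103.0768
Value of long forward = (F − K)·e^(−rT) = (103.0768 − 97.89) · e^(−0.0293·21/12)
= 5.1868 × 0.950017 = 4.93

$4.93 per barrel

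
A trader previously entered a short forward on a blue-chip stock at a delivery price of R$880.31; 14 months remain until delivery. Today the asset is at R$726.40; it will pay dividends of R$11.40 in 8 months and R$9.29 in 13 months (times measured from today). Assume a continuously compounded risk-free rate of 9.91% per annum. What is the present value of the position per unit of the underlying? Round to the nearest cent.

R$76.81

PV(remaining dividends) I = 11.40·e^(−0.0991·8/12) + 9.29·e^(−0.0991·13/12) = 19.0155
Current forward F = (S − I)·e^(rT) = (726.40 − 19.0155)·e^(0.0991·14/12) = 707.3845 × 1.122565 = 794.0851
Value (long) = (F − K)·e^(−rT) = (794.0851 − 880.31) × 0.890817 = -76.8106
Short position value = −(long value) = R$76.81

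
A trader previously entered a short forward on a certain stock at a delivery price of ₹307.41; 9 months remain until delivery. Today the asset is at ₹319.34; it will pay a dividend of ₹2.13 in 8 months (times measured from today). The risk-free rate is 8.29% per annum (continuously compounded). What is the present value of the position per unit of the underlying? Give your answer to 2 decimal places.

-₹28.45

PV(remaining dividends) I = 2.13·e^(−0.0829·8/12) = 2.0155
Current forward F = (S − I)·e^(rT) = (319.34 − 2.0155)·e^(0.0829·9/12) = 317.3245 × 1.064149 = 337.6805
Value (long) = (F − K)·e^(−rT) = (337.6805 − 307.41) × 0.939718 = 28.4457
Short position value = −(long value) = -₹28.45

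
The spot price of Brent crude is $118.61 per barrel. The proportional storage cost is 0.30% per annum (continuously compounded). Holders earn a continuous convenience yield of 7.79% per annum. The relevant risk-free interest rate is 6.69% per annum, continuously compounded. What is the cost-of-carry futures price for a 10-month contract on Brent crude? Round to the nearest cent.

Net carry = r + u − y = 0.0669 + 0.0030 − 0.0779 = -0.0080
F = S·e^((r+u−y)T) = 118.61 · e^(-0.0080 × 10/12) = 118.61 · e^-0.006667
= 118.61 × 0.993355 = $117.82 per barrel

$117.82 per barrel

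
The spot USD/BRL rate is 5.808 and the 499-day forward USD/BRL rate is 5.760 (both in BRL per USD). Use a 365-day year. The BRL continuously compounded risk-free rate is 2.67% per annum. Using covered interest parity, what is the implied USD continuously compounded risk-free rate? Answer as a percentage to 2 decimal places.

F = S·e^((r_BRL − r_USD)T) ⇒ r_USD = r_BRL − ln(F/S)/T
ln(5.760/5.808) = -0.008299; /(499/365) = -0.006070
r_USD = 0.0267 + 0.006070 = 0.032770
r_USD = 3.28%

3.28%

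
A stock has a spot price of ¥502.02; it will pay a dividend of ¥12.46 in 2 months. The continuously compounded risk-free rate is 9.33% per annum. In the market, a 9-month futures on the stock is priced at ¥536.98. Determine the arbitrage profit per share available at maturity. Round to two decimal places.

¥11.73 per share

PV(dividends) I = 12.46·e^(−0.0933·2/12) = 12.2677
Fair futures F* = (S − I)·e^(rT) = (502.02 − 12.2677)·e^0.069975 = 489.7523 × 1.072481 = 525.2500
Market ¥536.98 > fair 525.2500: forward overpriced → cash-and-carry (borrow at r, buy the stock and collect the dividends, short the forward).
Profit at T = |F_mkt − F*| = |536.98 − 525.2500| = ¥11.73 per share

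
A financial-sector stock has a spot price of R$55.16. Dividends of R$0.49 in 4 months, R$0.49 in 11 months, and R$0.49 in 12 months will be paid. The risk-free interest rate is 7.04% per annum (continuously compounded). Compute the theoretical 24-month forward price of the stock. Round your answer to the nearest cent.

R$61.89

PV(dividends) I = 0.49·e^(−0.0704·4/12) + 0.49·e^(−0.0704·11/12) + 0.49·e^(−0.0704·12/12)
I = 0.4786 + 0.4594 + 0.4567 = 1.3947
F = (S − I)·e^(rT) = (55.16 − 1.3947) · e^(0.0704·24/12)
= 53.7653 · e^0.140800 = 53.7653 × 1.151194 = R$61.89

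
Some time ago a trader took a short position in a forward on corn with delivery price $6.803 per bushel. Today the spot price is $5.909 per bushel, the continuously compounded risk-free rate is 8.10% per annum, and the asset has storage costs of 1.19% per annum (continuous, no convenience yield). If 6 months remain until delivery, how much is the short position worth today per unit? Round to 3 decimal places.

Current fair forward for the remaining 6 months: F = S·e^((r + u)·T), (r + u) = 0.0810 + 0.0119 = 0.0929
F = 5.909 · e^(0.0929 × 6/12) = 5.909 × 1.047546 = 6.1899
Value of long forward = (F − K)·e^(−rT) = (6.1899 − 6.803) · e^(−0.0810·6/12)
= -0.6131 × 0.960309 = -0.589
Short position value = −(long value) = $0.589

$0.589 per bushel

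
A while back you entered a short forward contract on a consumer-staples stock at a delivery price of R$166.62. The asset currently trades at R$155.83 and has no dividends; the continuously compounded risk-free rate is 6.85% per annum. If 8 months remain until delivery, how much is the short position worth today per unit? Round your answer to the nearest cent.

Current fair forward for the remaining 8 months: F = S·e^(r·T), r = 0.0685
F = 155.83 · e^(0.0685 × 8/12) = 155.83 × 1.046725 = 163.1112
Value of long forward = (F − K)·e^(−rT) = (163.1112 − 166.62) · e^(−0.0685·8/12)
= -3.5088 × 0.955360 = -3.35
Short position value = −(long value) = R$3.35

R$3.35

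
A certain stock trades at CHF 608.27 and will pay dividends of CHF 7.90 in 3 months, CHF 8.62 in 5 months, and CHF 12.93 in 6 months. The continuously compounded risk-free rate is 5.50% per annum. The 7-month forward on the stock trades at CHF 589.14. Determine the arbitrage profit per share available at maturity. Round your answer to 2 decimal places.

PV(dividends) I = 7.90·e^(−0.0550·3/12) + 8.62·e^(−0.0550·5/12) + 12.93·e^(−0.0550·6/12) = 28.7961
Fair forward F* = (S − I)·e^(rT) = (608.27 − 28.7961)·e^0.032083 = 579.4739 × 1.032603 = 598.3665
Market CHF 589.14 < fair 598.3665: forward underpriced → reverse cash-and-carry (short the stock, invest proceeds at r, pay the dividends, go long the forward).
Profit at T = |F_mkt − F*| = |589.14 − 598.3665| = CHF 9.23 per share

CHF 9.23 per share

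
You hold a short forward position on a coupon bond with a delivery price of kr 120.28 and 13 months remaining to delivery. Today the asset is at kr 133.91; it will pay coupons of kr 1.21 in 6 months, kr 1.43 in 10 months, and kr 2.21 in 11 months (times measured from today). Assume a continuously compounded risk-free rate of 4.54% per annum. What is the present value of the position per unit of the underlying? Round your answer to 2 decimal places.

PV(remaining coupons) I = 1.21·e^(−0.0454·6/12) + 1.43·e^(−0.0454·10/12) + 2.21·e^(−0.0454·11/12) = 4.6797
Current forward F = (S − I)·e^(rT) = (133.91 − 4.6797)·e^(0.0454·13/12) = 129.2303 × 1.050413 = 135.7452
Value (long) = (F − K)·e^(−rT) = (135.7452 − 120.28) × 0.952007 = 14.7230
Short position value = −(long value) = -kr 14.72

-kr 14.72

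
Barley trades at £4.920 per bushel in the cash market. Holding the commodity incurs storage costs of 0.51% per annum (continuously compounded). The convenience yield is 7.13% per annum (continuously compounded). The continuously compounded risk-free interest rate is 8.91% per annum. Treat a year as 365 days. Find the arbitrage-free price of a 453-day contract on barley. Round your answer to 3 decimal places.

£5.062 per bushel

Net carry = r + u − y = 0.0891 + 0.0051 − 0.0713 = 0.0229
F = S·e^((r+u−y)T) = 4.920 · e^(0.0229 × 453/365) = 4.920 · e^0.028421
= 4.920 × 1.028829 = £5.062 per bushel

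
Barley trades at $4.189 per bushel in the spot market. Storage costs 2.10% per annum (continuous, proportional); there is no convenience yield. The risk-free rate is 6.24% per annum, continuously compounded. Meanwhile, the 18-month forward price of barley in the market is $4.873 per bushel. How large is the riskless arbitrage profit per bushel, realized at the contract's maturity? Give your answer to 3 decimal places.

$0.126 per bushel

Fair forward: F* = S·e^(carry·T), with carry = (r + u) = 0.0624 + 0.0210 = 0.0834
F* = 4.189 · e^(0.0834 × 18/12) = 4.189 · e^0.125100 = 4.189 × 1.133262 = $4.7472
Market $4.873 > fair $4.7472: forward overpriced → cash-and-carry (buy spot, short the forward).
At maturity, profit = |F_mkt − F*| = |4.873 − 4.7472| = $0.126 per bushel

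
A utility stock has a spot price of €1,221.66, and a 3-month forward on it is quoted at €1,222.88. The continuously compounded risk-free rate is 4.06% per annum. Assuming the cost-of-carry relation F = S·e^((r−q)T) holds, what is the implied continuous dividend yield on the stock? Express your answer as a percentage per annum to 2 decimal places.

3.66%

From F = S·e^((r−q)T): (r − q) = ln(F/S)/T
ln(1222.88/1221.66) = ln(1.000999) = 0.000999
(r − q) = 0.000999 / (3/12) = 0.003996
q = r − ln(F/S)/T = 0.0406 − 0.003996 = 0.036604
q = 3.66%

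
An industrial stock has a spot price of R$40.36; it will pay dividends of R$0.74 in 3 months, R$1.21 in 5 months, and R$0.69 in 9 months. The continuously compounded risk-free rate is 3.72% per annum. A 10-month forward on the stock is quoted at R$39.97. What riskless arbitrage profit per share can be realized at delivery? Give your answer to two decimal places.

R$1.02 per share

PV(dividends) I = 0.74·e^(−0.0372·3/12) + 1.21·e^(−0.0372·5/12) + 0.69·e^(−0.0372·9/12) = 2.5956
Fair forward F* = (S − I)·e^(rT) = (40.36 − 2.5956)·e^0.031000 = 37.7644 × 1.031486 = 38.9534
Market R$39.97 > fair 38.9534: forward overpriced → cash-and-carry (borrow at r, buy the stock and collect the dividends, short the forward).
Profit at T = |F_mkt − F*| = |39.97 − 38.9534| = R$1.02 per share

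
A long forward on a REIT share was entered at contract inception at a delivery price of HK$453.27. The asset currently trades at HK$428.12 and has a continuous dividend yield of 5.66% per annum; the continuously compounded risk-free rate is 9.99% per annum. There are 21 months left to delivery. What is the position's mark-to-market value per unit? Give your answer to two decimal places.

HK$7.18

Current fair forward for the remaining 21 months: F = S·e^((r − q)·T), (r − q) = 0.0999 − 0.0566 = 0.0433
F = 428.12 · e^(0.0433 × 21/12) = 428.12 × 1.078720 = 461.8216
Value of long forward = (F − K)·e^(−rT) = (461.8216 − 453.27) · e^(−0.0999·21/12)
= 8.5516 × 0.839604 = 7.18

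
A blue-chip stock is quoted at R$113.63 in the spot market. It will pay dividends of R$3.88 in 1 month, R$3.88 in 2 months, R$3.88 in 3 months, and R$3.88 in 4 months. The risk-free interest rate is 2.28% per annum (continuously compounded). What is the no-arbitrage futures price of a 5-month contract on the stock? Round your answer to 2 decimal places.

R$99.12

PV(dividends) I = 3.88·e^(−0.0228·1/12) + 3.88·e^(−0.0228·2/12) + 3.88·e^(−0.0228·3/12) + 3.88·e^(−0.0228·4/12)
I = 3.8726 + 3.8653 + 3.8579 + 3.8506 = 15.4464
F = (S − I)·e^(rT) = (113.63 − 15.4464) · e^(0.0228·5/12)
= 98.1836 · e^0.009500 = 98.1836 × 1.009545 = R$99.12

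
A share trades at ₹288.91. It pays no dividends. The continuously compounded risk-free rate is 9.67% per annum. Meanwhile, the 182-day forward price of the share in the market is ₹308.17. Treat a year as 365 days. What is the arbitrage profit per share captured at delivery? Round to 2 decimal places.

Fair forward: F* = S·e^(carry·T), with carry = r = 0.0967
F* = 288.91 · e^(0.0967 × 182/365) = 288.91 · e^0.048218 = 288.91 × 1.049399 = ₹303.1819
Market ₹308.17 > fair ₹303.1819: forward overpriced → cash-and-carry (buy spot, short the forward).
At maturity, profit = |F_mkt − F*| = |308.17 − 303.1819| = ₹4.99 per share

₹4.99 per share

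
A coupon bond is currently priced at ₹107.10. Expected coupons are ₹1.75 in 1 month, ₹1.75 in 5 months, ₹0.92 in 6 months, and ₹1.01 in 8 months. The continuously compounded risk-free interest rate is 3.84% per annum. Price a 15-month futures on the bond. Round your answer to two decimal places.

PV(coupons) I = 1.75·e^(−0.0384·1/12) + 1.75·e^(−0.0384·5/12) + 0.92·e^(−0.0384·6/12) + 1.01·e^(−0.0384·8/12)
I = 1.7444 + 1.7222 + 0.9025 + 0.9845 = 5.3536
F = (S − I)·e^(rT) = (107.10 − 5.3536) · e^(0.0384·15/12)
= 101.7464 · e^0.048000 = 101.7464 × 1.049171 = ₹106.75

₹106.75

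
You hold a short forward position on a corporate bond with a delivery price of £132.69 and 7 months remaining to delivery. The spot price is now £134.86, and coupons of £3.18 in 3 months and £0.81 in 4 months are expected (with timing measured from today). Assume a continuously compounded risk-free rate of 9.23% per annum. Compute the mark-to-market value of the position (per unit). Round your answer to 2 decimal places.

PV(remaining coupons) I = 3.18·e^(−0.0923·3/12) + 0.81·e^(−0.0923·4/12) = 3.8929
Current forward F = (S − I)·e^(rT) = (134.86 − 3.8929)·e^(0.0923·7/12) = 130.9671 × 1.055317 = 138.2118
Value (long) = (F − K)·e^(−rT) = (138.2118 − 132.69) × 0.947582 = 5.2324
Short position value = −(long value) = -£5.23

-£5.23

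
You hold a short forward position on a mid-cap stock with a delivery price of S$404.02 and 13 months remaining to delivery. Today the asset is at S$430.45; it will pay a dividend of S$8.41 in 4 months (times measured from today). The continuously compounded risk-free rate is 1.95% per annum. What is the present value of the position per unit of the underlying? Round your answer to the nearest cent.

PV(remaining dividends) I = 8.41·e^(−0.0195·4/12) = 8.3555
Current forward F = (S − I)·e^(rT) = (430.45 − 8.3555)·e^(0.0195·13/12) = 422.0945 × 1.021350 = 431.1062
Value (long) = (F − K)·e^(−rT) = (431.1062 − 404.02) × 0.979097 = 26.5200
Short position value = −(long value) = -S$26.52

-S$26.52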